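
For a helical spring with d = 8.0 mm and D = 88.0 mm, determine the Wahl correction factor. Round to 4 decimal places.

1.1309

C = D/d = 88.0/8.0 = 11.0000
K_W = (4C−1)/(4C−4) + 0.615/C = 43.000/40.000 + 0.0559 = 1.1309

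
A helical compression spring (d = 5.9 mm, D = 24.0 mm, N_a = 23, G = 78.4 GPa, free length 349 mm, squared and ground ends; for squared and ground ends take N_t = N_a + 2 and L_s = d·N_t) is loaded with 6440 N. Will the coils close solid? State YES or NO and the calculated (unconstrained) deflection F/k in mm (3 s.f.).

k = Gd⁴/(8D³N_a) = (78.4×10³)(5.9⁴)/(8·24.0³·23) = 37.348 N/mm
N_t = 25; L_s = 5.9·25 = 147.5 mm; δ_solid = L₀ − L_s = 349 − 147.5 = 201.5 mm
δ = F/k = 6440/37.348 = 172.43 mm
δ < δ_solid → spring does not go solid

NO, δ = 172 mm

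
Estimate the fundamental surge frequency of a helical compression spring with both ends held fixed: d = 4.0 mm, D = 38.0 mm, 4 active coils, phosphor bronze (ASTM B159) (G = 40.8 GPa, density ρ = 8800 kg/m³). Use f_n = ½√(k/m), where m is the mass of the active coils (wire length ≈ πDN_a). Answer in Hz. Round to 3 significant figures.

168 Hz

k = Gd⁴/(8D³N_a) = (40.8×10³)(4.0⁴)/(8·38.0³·4) = 5.9484 N/mm = 5948.4 N/m
Wire length L = πDN_a = π·38.0·4 = 477.52 mm
m = ρ·(πd²/4)·L = 8800 × 12.566×10⁻⁶ m² × 0.47752 m = 0.052806 kg
f_n = ½√(k/m) = 0.5·√(5948.4/0.052806) = 0.5·√(1.1265e+05) = 167.81 Hz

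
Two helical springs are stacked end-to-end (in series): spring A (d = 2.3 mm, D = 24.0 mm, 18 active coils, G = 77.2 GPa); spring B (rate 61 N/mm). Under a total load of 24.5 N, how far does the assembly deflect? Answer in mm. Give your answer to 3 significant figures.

23.0 mm

k_A = Gd⁴/(8D³N_a) = (77.2×10³)(2.3⁴)/(8·24.0³·18) = 1.0853 N/mm
Series: 1/k_eq = 1/1.0853 + 1/61 = 0.93783; k_eq = 1.0663 N/mm
δ = F/k_eq = 24.5/1.0663 = 22.977 mm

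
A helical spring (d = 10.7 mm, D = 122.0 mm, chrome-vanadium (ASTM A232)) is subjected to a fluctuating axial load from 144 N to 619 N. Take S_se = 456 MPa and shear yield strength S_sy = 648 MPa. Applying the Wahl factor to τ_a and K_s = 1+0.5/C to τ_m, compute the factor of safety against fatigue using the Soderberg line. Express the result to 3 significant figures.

C = D/d = 122.0/10.7 = 11.4019; K_W = (4C−1)/(4C−4)+0.615/C = 1.1260; K_s = 1+0.5/C = 1.0439
F_a = (F_max−F_min)/2 = 237.5 N; F_m = (F_max+F_min)/2 = 381.5 N
τ_a = K_W·8F_aD/(πd³) = 1.1260 × 60.23 = 67.821 MPa
τ_m = K_s·8F_mD/(πd³) = 1.0439 × 96.748 = 100.99 MPa
Soderberg: 1/n_f = τ_a/S_se + τ_m/S_sy = 67.821/456 + 100.99/648 = 0.14873 + 0.15585 = 0.30458
n_f = 1/0.30458 = 3.283

3.28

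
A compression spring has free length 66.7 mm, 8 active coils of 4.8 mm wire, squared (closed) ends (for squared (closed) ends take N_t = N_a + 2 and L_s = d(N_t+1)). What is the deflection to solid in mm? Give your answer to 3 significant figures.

13.9 mm

N_t = 10; L_s = 4.8·11 = 52.8 mm
δ_solid = L₀ − L_s = 66.7 − 52.8 = 13.9 mm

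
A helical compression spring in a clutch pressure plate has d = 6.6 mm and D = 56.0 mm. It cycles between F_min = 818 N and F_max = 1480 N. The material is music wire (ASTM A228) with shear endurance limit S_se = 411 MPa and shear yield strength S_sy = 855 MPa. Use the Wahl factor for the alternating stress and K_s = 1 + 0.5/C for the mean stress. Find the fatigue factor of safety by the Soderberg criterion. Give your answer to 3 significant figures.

C = D/d = 56.0/6.6 = 8.4848; K_W = (4C−1)/(4C−4)+0.615/C = 1.1727; K_s = 1+0.5/C = 1.0589
F_a = (F_max−F_min)/2 = 331 N; F_m = (F_max+F_min)/2 = 1149 N
τ_a = K_W·8F_aD/(πd³) = 1.1727 × 164.18 = 192.53 MPa
τ_m = K_s·8F_mD/(πd³) = 1.0589 × 569.92 = 603.51 MPa
Soderberg: 1/n_f = τ_a/S_se + τ_m/S_sy = 192.53/411 + 603.51/855 = 0.46845 + 0.70586 = 1.1743
n_f = 1/1.1743 = 0.8516

0.852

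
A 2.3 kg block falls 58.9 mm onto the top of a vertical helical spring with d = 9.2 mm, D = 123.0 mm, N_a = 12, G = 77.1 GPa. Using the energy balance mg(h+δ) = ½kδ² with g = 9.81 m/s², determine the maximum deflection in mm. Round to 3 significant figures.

k = Gd⁴/(8D³N_a) = (77.1×10³)(9.2⁴)/(8·123.0³·12) = 3.0919 N/mm
W = mg = 2.3 × 9.81 = 22.563 N
½kδ² − Wδ − Wh = 0 → δ = (W + √(W² + 2kWh))/k
δ = (22.563 + √(509.09 + 8217.91))/3.0919 = (22.563 + 93.418)/3.0919 = 37.512 mm

37.5 mm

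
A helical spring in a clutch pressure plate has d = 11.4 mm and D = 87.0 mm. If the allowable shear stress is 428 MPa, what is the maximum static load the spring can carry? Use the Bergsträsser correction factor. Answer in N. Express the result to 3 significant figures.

C = D/d = 87.0/11.4 = 7.6316
K_B = (4C+2)/(4C−3) = 32.526/27.526 = 1.1816
τ_max = K·8FD/(πd³) → F_max = τ_allow·πd³/(8DK)
F_max = 428·π·11.4³/(8·87.0·1.1816) = 1.9921e+06/822.42 = 2422.2 N

2420 N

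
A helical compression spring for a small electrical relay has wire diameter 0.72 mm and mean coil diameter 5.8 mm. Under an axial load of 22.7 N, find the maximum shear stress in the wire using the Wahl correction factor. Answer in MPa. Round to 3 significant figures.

1060 MPa

Spring index C = D/d = 5.8/0.72 = 8.0556
K_W = (4C−1)/(4C−4) + 0.615/C = 31.222/28.222 + 0.0763 = 1.1826
τ₀ = 8FD/(πd³) = 8·22.7·5.8/(π·0.72³) = 1053.28/1.1726 = 898.25 MPa
τ_max = K·τ₀ = 1.1826 × 898.25 = 1062.3 MPa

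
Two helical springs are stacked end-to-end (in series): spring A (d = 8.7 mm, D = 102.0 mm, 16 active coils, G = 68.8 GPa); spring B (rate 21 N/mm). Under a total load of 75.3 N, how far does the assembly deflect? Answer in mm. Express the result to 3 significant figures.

29.5 mm

k_A = Gd⁴/(8D³N_a) = (68.8×10³)(8.7⁴)/(8·102.0³·16) = 2.9017 N/mm
Series: 1/k_eq = 1/2.9017 + 1/21 = 0.39224; k_eq = 2.5494 N/mm
δ = F/k_eq = 75.3/2.5494 = 29.536 mm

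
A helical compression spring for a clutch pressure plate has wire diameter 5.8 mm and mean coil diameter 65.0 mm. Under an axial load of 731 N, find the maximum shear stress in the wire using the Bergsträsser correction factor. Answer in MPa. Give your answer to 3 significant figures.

Spring index C = D/d = 65.0/5.8 = 11.2069
K_B = (4C+2)/(4C−3) = 46.828/41.828 = 1.1195
τ₀ = 8FD/(πd³) = 8·731·65.0/(π·5.8³) = 380120/612.96 = 620.14 MPa
τ_max = K·τ₀ = 1.1195 × 620.14 = 694.27 MPa

694 MPa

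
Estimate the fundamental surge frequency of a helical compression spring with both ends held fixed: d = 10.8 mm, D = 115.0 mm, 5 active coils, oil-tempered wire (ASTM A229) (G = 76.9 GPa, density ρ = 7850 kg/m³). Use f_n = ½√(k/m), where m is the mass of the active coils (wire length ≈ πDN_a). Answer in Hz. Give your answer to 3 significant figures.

k = Gd⁴/(8D³N_a) = (76.9×10³)(10.8⁴)/(8·115.0³·5) = 17.198 N/mm = 17198 N/m
Wire length L = πDN_a = π·115.0·5 = 1806.4 mm
m = ρ·(πd²/4)·L = 7850 × 91.609×10⁻⁶ m² × 1.8064 m = 1.299 kg
f_n = ½√(k/m) = 0.5·√(17198/1.299) = 0.5·√(13239) = 57.53 Hz

57.5 Hz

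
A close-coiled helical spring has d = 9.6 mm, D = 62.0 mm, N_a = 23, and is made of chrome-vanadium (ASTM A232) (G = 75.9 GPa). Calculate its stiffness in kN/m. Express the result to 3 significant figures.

14.7 kN/m

k = Gd⁴/(8D³N_a) = (75.9×10³ × 9.6⁴) / (8 × 62.0³ × 23)
  = 6.44654e+08 / 4.38524e+07 = 14.701 N/mm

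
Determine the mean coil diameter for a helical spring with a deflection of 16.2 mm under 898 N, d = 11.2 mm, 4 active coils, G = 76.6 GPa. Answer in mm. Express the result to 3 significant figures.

Required rate k = F/δ = 898/16.2 = 55.432 N/mm
D = (Gd⁴/(8N_a·k))^(1/3) = (76.6×10³·11.2⁴/(8·4·55.432))^(1/3)
  = (679500)^(1/3) = 87.9150 mm

87.9 mm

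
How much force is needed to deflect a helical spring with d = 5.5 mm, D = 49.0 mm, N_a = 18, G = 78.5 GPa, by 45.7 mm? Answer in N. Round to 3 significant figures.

k = Gd⁴/(8D³N_a) = (78.5×10³)(5.5⁴)/(8·49.0³·18) = 4.24 N/mm
F = k·δ = 4.24 × 45.7 = 193.77 N

194 N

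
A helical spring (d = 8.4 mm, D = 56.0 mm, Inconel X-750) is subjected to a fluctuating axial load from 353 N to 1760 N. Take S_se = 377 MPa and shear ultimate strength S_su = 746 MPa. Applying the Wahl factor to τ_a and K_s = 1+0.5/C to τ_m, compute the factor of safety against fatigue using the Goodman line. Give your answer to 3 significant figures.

1.09

C = D/d = 56.0/8.4 = 6.6667; K_W = (4C−1)/(4C−4)+0.615/C = 1.2246; K_s = 1+0.5/C = 1.0750
F_a = (F_max−F_min)/2 = 703.5 N; F_m = (F_max+F_min)/2 = 1056.5 N
τ_a = K_W·8F_aD/(πd³) = 1.2246 × 169.26 = 207.28 MPa
τ_m = K_s·8F_mD/(πd³) = 1.0750 × 254.19 = 273.26 MPa
Goodman: 1/n_f = τ_a/S_se + τ_m/S_su = 207.28/377 + 273.26/746 = 0.54980 + 0.36629 = 0.9161
n_f = 1/0.9161 = 1.092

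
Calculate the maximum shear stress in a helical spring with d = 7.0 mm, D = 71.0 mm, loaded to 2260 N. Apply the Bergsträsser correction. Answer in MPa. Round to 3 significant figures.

1350 MPa

Spring index C = D/d = 71.0/7.0 = 10.1429
K_B = (4C+2)/(4C−3) = 42.571/37.571 = 1.1331
τ₀ = 8FD/(πd³) = 8·2260·71.0/(π·7.0³) = 1.28368e+06/1077.6 = 1191.3 MPa
τ_max = K·τ₀ = 1.1331 × 1191.3 = 1349.8 MPa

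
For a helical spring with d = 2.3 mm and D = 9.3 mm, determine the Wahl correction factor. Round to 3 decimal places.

C = D/d = 9.3/2.3 = 4.0435
K_W = (4C−1)/(4C−4) + 0.615/C = 15.174/12.174 + 0.1521 = 1.3985

1.399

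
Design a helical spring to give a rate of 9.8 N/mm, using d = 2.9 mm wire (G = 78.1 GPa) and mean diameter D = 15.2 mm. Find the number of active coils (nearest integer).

N_a = Gd⁴/(8D³k) = (78.1×10³ × 2.9⁴)/(8 × 15.2³ × 9.8)
    = 5.52386e+06 / 275326 = 20.06 → 20 coils

20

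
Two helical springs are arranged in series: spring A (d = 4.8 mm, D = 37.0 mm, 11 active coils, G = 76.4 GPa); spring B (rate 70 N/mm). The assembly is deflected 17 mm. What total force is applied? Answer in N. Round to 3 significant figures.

137 N

k_A = Gd⁴/(8D³N_a) = (76.4×10³)(4.8⁴)/(8·37.0³·11) = 9.0985 N/mm
Series: 1/k_eq = 1/9.0985 + 1/70 = 0.12419; k_eq = 8.0519 N/mm
F = k_eq·δ = 8.0519·17 = 136.88 N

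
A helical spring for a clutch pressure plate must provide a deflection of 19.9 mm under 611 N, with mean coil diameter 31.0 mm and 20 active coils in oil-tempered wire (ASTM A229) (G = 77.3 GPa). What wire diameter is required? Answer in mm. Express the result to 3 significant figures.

Required rate k = F/δ = 611/19.9 = 30.704 N/mm
d = (8D³N_a·k / G)^(1/4) = (8·31.0³·20·30.704 / (77.3×10³))^0.25
  = (1893.3)^0.25 = 6.5963 mm

6.60 mm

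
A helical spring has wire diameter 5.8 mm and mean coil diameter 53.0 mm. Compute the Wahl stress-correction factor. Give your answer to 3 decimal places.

1.159

C = D/d = 53.0/5.8 = 9.1379
K_W = (4C−1)/(4C−4) + 0.615/C = 35.552/32.552 + 0.0673 = 1.1595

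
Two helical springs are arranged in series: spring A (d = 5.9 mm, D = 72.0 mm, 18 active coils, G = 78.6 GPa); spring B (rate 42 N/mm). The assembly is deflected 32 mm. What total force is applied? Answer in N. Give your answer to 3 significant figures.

54.4 N

k_A = Gd⁴/(8D³N_a) = (78.6×10³)(5.9⁴)/(8·72.0³·18) = 1.772 N/mm
Series: 1/k_eq = 1/1.772 + 1/42 = 0.58813; k_eq = 1.7003 N/mm
F = k_eq·δ = 1.7003·32 = 54.409 N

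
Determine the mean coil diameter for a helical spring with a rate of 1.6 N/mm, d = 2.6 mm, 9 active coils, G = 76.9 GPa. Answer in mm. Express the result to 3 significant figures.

D = (Gd⁴/(8N_a·k))^(1/3) = (76.9×10³·2.6⁴/(8·9·1.6))^(1/3)
  = (30504.7)^(1/3) = 31.2456 mm

31.2 mm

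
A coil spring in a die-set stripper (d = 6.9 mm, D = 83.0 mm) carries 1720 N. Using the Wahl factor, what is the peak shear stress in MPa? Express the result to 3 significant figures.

1240 MPa

Spring index C = D/d = 83.0/6.9 = 12.0290
K_W = (4C−1)/(4C−4) + 0.615/C = 47.116/44.116 + 0.0511 = 1.1191
τ₀ = 8FD/(πd³) = 8·1720·83.0/(π·6.9³) = 1.14208e+06/1032 = 1106.6 MPa
τ_max = K·τ₀ = 1.1191 × 1106.6 = 1238.5 MPa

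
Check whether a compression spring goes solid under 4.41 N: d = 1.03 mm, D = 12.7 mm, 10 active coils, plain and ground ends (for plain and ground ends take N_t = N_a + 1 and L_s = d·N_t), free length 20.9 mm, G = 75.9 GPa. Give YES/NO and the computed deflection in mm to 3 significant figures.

k = Gd⁴/(8D³N_a) = (75.9×10³)(1.03⁴)/(8·12.7³·10) = 0.5213 N/mm
N_t = 11; L_s = 1.03·11 = 11.33 mm; δ_solid = L₀ − L_s = 20.9 − 11.33 = 9.57 mm
δ = F/k = 4.41/0.5213 = 8.4596 mm
δ < δ_solid → spring does not go solid

NO, δ = 8.46 mm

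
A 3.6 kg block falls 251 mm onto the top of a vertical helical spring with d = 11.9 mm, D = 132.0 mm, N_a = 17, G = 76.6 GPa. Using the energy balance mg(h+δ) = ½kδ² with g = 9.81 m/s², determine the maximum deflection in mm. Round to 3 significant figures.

k = Gd⁴/(8D³N_a) = (76.6×10³)(11.9⁴)/(8·132.0³·17) = 4.9108 N/mm
W = mg = 3.6 × 9.81 = 35.316 N
½kδ² − Wδ − Wh = 0 → δ = (W + √(W² + 2kWh))/k
δ = (35.316 + √(1247.2 + 87062.5))/4.9108 = (35.316 + 297.17)/4.9108 = 67.704 mm

67.7 mm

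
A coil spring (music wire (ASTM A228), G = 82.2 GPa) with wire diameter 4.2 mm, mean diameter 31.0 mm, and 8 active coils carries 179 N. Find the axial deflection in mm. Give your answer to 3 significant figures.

k = Gd⁴/(8D³N_a) = (82.2×10³)(4.2⁴)/(8·31.0³·8) = 13.415 N/mm
δ = F/k = 179 / 13.415 = 13.343 mm

13.3 mm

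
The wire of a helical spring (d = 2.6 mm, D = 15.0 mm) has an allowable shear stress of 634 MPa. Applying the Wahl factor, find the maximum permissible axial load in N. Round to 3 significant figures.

231 N

C = D/d = 15.0/2.6 = 5.7692
K_W = (4C−1)/(4C−4) + 0.615/C = 22.077/19.077 + 0.1066 = 1.2639
τ_max = K·8FD/(πd³) → F_max = τ_allow·πd³/(8DK)
F_max = 634·π·2.6³/(8·15.0·1.2639) = 35007/151.66 = 230.82 N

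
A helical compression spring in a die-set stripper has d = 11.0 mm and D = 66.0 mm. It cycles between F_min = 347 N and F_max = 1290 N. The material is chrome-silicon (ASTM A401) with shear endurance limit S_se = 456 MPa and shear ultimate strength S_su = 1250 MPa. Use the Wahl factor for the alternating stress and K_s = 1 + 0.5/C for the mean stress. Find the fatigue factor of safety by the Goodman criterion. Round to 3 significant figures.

3.95

C = D/d = 66.0/11.0 = 6.0000; K_W = (4C−1)/(4C−4)+0.615/C = 1.2525; K_s = 1+0.5/C = 1.0833
F_a = (F_max−F_min)/2 = 471.5 N; F_m = (F_max+F_min)/2 = 818.5 N
τ_a = K_W·8F_aD/(πd³) = 1.2525 × 59.537 = 74.57 MPa
τ_m = K_s·8F_mD/(πd³) = 1.0833 × 103.35 = 111.97 MPa
Goodman: 1/n_f = τ_a/S_se + τ_m/S_su = 74.57/456 + 111.97/1250 = 0.16353 + 0.08957 = 0.2531
n_f = 1/0.2531 = 3.951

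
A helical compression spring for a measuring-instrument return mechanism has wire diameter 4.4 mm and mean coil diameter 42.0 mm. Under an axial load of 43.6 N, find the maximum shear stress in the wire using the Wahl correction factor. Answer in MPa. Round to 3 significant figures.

63.1 MPa

Spring index C = D/d = 42.0/4.4 = 9.5455
K_W = (4C−1)/(4C−4) + 0.615/C = 37.182/34.182 + 0.0644 = 1.1522
τ₀ = 8FD/(πd³) = 8·43.6·42.0/(π·4.4³) = 14649.6/267.61 = 54.742 MPa
τ_max = K·τ₀ = 1.1522 × 54.742 = 63.073 MPa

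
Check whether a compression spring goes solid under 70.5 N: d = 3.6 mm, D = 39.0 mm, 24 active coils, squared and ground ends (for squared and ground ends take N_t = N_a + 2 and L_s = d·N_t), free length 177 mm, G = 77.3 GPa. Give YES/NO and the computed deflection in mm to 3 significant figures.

k = Gd⁴/(8D³N_a) = (77.3×10³)(3.6⁴)/(8·39.0³·24) = 1.14 N/mm
N_t = 26; L_s = 3.6·26 = 93.6 mm; δ_solid = L₀ − L_s = 177 − 93.6 = 83.4 mm
δ = F/k = 70.5/1.14 = 61.844 mm
δ < δ_solid → spring does not go solid

NO, δ = 61.8 mm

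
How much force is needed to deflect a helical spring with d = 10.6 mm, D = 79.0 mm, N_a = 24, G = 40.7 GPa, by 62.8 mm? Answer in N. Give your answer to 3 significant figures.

341 N

k = Gd⁴/(8D³N_a) = (40.7×10³)(10.6⁴)/(8·79.0³·24) = 5.4279 N/mm
F = k·δ = 5.4279 × 62.8 = 340.87 N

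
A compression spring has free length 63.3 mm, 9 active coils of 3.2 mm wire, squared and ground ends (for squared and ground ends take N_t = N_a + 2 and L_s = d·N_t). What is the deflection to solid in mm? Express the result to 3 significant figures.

N_t = 11; L_s = 3.2·11 = 35.2 mm
δ_solid = L₀ − L_s = 63.3 − 35.2 = 28.1 mm

28.1 mm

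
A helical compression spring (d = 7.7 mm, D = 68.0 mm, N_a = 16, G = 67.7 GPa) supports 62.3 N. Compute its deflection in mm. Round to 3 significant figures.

k = Gd⁴/(8D³N_a) = (67.7×10³)(7.7⁴)/(8·68.0³·16) = 5.9131 N/mm
δ = F/k = 62.3 / 5.9131 = 10.536 mm

10.5 mm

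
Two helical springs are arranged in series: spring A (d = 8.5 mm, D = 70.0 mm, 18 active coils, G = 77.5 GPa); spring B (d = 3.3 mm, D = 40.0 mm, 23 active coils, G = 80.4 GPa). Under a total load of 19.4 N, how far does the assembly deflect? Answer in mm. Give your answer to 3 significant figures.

26.3 mm

k_A = Gd⁴/(8D³N_a) = (77.5×10³)(8.5⁴)/(8·70.0³·18) = 8.1907 N/mm
k_B = Gd⁴/(8D³N_a) = (80.4×10³)(3.3⁴)/(8·40.0³·23) = 0.80968 N/mm
Series: 1/k_eq = 1/8.1907 + 1/0.80968 = 1.3571; k_eq = 0.73684 N/mm
δ = F/k_eq = 19.4/0.73684 = 26.329 mm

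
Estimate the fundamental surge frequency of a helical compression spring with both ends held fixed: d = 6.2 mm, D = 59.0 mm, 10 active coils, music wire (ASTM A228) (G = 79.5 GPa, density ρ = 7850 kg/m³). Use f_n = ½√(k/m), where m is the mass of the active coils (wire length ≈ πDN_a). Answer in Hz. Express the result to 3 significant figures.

63.8 Hz

k = Gd⁴/(8D³N_a) = (79.5×10³)(6.2⁴)/(8·59.0³·10) = 7.1497 N/mm = 7149.7 N/m
Wire length L = πDN_a = π·59.0·10 = 1853.5 mm
m = ρ·(πd²/4)·L = 7850 × 30.191×10⁻⁶ m² × 1.8535 m = 0.43928 kg
f_n = ½√(k/m) = 0.5·√(7149.7/0.43928) = 0.5·√(16276) = 63.788 Hz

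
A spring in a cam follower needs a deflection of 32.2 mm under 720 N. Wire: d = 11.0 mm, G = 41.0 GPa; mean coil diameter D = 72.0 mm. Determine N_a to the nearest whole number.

Required rate k = F/δ = 720/32.2 = 22.36 N/mm
N_a = Gd⁴/(8D³k) = (41.0×10³ × 11.0⁴)/(8 × 72.0³ × 22.36)
    = 6.00281e+08 / 6.67673e+07 = 8.991 → 9 coils

9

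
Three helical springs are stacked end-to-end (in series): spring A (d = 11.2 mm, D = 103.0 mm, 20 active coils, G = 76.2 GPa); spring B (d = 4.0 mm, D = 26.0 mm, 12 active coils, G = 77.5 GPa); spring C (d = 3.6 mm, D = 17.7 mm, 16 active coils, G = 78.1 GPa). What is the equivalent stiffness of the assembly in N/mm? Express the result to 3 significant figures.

k_A = Gd⁴/(8D³N_a) = (76.2×10³)(11.2⁴)/(8·103.0³·20) = 6.858 N/mm
k_B = Gd⁴/(8D³N_a) = (77.5×10³)(4.0⁴)/(8·26.0³·12) = 11.758 N/mm
k_C = Gd⁴/(8D³N_a) = (78.1×10³)(3.6⁴)/(8·17.7³·16) = 18.481 N/mm
Series: 1/k_eq = 1/6.858 + 1/11.758 + 1/18.481 = 0.28497; k_eq = 3.5091 N/mm

3.51 N/mm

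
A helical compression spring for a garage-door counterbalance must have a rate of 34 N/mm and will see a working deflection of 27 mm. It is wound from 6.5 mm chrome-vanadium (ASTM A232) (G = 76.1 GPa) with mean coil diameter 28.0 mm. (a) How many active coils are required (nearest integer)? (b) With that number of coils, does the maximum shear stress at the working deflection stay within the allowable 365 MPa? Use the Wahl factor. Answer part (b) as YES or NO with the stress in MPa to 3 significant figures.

N_a = Gd⁴/(8D³k) = (76.1×10³)(6.5⁴)/(8·28.0³·34) = 22.75 → N_a = 23
Actual rate k = Gd⁴/(8D³·23) = 33.631 N/mm
Working load F = kδ = 33.631·27 = 908.05 N
C = 28.0/6.5 = 4.3077; K_W = (4C−1)/(4C−4)+0.615/C = 1.3695
τ_max = K_W·8FD/(πd³) = 1.3695·235.76 = 322.87 MPa
τ_max ≤ 365 MPa → acceptable

(a) 23 coils; (b) YES, τ_max = 323 MPa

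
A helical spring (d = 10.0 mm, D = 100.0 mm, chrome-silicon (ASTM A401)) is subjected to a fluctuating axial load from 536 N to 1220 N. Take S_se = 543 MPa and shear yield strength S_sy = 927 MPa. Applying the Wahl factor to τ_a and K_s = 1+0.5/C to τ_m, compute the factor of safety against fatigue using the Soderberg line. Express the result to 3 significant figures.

C = D/d = 100.0/10.0 = 10.0000; K_W = (4C−1)/(4C−4)+0.615/C = 1.1448; K_s = 1+0.5/C = 1.0500
F_a = (F_max−F_min)/2 = 342 N; F_m = (F_max+F_min)/2 = 878 N
τ_a = K_W·8F_aD/(πd³) = 1.1448 × 87.09 = 99.703 MPa
τ_m = K_s·8F_mD/(πd³) = 1.0500 × 223.58 = 234.76 MPa
Soderberg: 1/n_f = τ_a/S_se + τ_m/S_sy = 99.703/543 + 234.76/927 = 0.18362 + 0.25325 = 0.43686
n_f = 1/0.43686 = 2.289

2.29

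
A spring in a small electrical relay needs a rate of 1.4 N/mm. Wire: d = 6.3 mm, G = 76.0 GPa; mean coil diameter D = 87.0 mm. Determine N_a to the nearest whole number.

16

N_a = Gd⁴/(8D³k) = (76.0×10³ × 6.3⁴)/(8 × 87.0³ × 1.4)
    = 1.19723e+08 / 7.37523e+06 = 16.23 → 16 coils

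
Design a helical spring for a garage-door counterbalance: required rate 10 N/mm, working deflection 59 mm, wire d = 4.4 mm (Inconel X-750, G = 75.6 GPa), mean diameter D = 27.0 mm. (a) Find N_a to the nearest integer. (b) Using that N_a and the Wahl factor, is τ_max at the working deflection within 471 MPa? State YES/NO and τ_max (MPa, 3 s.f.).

(a) 18 coils; (b) NO, τ_max = 593 MPa

N_a = Gd⁴/(8D³k) = (75.6×10³)(4.4⁴)/(8·27.0³·10) = 17.99 → N_a = 18
Actual rate k = Gd⁴/(8D³·18) = 9.9972 N/mm
Working load F = kδ = 9.9972·59 = 589.84 N
C = 27.0/4.4 = 6.1364; K_W = (4C−1)/(4C−4)+0.615/C = 1.2462
τ_max = K_W·8FD/(πd³) = 1.2462·476.08 = 593.31 MPa
τ_max > 471 MPa → exceeds allowable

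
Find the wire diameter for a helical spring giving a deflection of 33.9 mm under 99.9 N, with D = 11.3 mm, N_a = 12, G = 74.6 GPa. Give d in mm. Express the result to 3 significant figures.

1.53 mm

Required rate k = F/δ = 99.9/33.9 = 2.9469 N/mm
d = (8D³N_a·k / G)^(1/4) = (8·11.3³·12·2.9469 / (74.6×10³))^0.25
  = (5.4718)^0.25 = 1.5294 mm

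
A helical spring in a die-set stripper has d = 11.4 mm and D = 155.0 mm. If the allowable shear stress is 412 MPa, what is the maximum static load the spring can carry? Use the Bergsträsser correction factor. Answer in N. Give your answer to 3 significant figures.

C = D/d = 155.0/11.4 = 13.5965
K_B = (4C+2)/(4C−3) = 56.386/51.386 = 1.0973
τ_max = K·8FD/(πd³) → F_max = τ_allow·πd³/(8DK)
F_max = 412·π·11.4³/(8·155.0·1.0973) = 1.9176e+06/1360.7 = 1409.3 N

1410 N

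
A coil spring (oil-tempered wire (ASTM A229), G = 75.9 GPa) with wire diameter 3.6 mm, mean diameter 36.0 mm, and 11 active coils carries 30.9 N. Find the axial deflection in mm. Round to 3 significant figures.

k = Gd⁴/(8D³N_a) = (75.9×10³)(3.6⁴)/(8·36.0³·11) = 3.105 N/mm
δ = F/k = 30.9 / 3.105 = 9.9517 mm

9.95 mm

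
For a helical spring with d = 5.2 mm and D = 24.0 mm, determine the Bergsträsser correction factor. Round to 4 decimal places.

C = D/d = 24.0/5.2 = 4.6154
K_B = (4C+2)/(4C−3) = 20.462/15.462 = 1.3234

1.3234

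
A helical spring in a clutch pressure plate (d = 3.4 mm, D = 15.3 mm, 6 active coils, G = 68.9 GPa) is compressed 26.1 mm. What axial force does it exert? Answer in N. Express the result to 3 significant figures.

1400 N

k = Gd⁴/(8D³N_a) = (68.9×10³)(3.4⁴)/(8·15.3³·6) = 53.557 N/mm
F = k·δ = 53.557 × 26.1 = 1397.8 N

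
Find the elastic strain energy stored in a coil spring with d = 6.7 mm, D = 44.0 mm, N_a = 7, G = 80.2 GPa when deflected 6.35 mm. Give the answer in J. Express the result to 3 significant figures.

k = Gd⁴/(8D³N_a) = (80.2×10³)(6.7⁴)/(8·44.0³·7) = 33.879 N/mm
U = ½kδ² = 0.5 × 33.879 × 6.35² = 683.04 N·mm = 0.68304 J

0.683 J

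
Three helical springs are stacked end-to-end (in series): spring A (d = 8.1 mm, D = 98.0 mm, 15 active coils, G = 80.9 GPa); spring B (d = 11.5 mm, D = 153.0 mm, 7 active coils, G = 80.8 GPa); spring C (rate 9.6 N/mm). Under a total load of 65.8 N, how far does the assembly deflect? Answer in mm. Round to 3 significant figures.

37.5 mm

k_A = Gd⁴/(8D³N_a) = (80.9×10³)(8.1⁴)/(8·98.0³·15) = 3.0834 N/mm
k_B = Gd⁴/(8D³N_a) = (80.8×10³)(11.5⁴)/(8·153.0³·7) = 7.046 N/mm
Series: 1/k_eq = 1/3.0834 + 1/7.046 + 1/9.6 = 0.57041; k_eq = 1.7531 N/mm
δ = F/k_eq = 65.8/1.7531 = 37.533 mm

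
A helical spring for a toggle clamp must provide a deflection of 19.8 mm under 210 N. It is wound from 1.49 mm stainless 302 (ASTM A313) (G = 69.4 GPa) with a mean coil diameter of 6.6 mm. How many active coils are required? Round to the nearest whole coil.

14

Required rate k = F/δ = 210/19.8 = 10.606 N/mm
N_a = Gd⁴/(8D³k) = (69.4×10³ × 1.49⁴)/(8 × 6.6³ × 10.606)
    = 342062 / 24393.6 = 14.02 → 14 coils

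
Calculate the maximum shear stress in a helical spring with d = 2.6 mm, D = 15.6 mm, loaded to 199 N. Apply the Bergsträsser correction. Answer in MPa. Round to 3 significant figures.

557 MPa

Spring index C = D/d = 15.6/2.6 = 6.0000
K_B = (4C+2)/(4C−3) = 26.000/21.000 = 1.2381
τ₀ = 8FD/(πd³) = 8·199·15.6/(π·2.6³) = 24835.2/55.217 = 449.78 MPa
τ_max = K·τ₀ = 1.2381 × 449.78 = 556.87 MPa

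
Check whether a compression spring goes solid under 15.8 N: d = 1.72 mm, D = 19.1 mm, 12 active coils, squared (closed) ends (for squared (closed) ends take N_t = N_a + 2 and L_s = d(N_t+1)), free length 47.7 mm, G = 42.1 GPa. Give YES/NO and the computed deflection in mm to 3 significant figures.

YES, δ = 28.7 mm

k = Gd⁴/(8D³N_a) = (42.1×10³)(1.72⁴)/(8·19.1³·12) = 0.55084 N/mm
N_t = 14; L_s = 1.72·15 = 25.8 mm; δ_solid = L₀ − L_s = 47.7 − 25.8 = 21.9 mm
δ = F/k = 15.8/0.55084 = 28.684 mm
δ ≥ δ_solid → spring goes solid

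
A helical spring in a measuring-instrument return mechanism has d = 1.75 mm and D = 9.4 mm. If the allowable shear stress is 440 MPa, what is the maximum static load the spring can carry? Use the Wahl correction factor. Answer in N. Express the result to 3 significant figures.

C = D/d = 9.4/1.75 = 5.3714
K_W = (4C−1)/(4C−4) + 0.615/C = 20.486/17.486 + 0.1145 = 1.2861
τ_max = K·8FD/(πd³) → F_max = τ_allow·πd³/(8DK)
F_max = 440·π·1.75³/(8·9.4·1.2861) = 7408.3/96.712 = 76.601 N

76.6 N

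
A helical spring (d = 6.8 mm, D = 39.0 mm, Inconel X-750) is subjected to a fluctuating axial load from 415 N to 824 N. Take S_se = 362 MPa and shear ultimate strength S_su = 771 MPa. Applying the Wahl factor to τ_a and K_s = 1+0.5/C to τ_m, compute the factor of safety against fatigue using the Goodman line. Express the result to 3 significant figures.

1.99

C = D/d = 39.0/6.8 = 5.7353; K_W = (4C−1)/(4C−4)+0.615/C = 1.2656; K_s = 1+0.5/C = 1.0872
F_a = (F_max−F_min)/2 = 204.5 N; F_m = (F_max+F_min)/2 = 619.5 N
τ_a = K_W·8F_aD/(πd³) = 1.2656 × 64.591 = 81.747 MPa
τ_m = K_s·8F_mD/(πd³) = 1.0872 × 195.67 = 212.73 MPa
Goodman: 1/n_f = τ_a/S_se + τ_m/S_su = 81.747/362 + 212.73/771 = 0.22582 + 0.27591 = 0.50173
n_f = 1/0.50173 = 1.993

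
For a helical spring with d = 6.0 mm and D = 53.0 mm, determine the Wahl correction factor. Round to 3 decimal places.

C = D/d = 53.0/6.0 = 8.8333
K_W = (4C−1)/(4C−4) + 0.615/C = 34.333/31.333 + 0.0696 = 1.1654

1.165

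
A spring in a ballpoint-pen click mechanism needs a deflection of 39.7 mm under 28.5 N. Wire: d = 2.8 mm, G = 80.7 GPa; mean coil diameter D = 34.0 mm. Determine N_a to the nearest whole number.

Required rate k = F/δ = 28.5/39.7 = 0.71788 N/mm
N_a = Gd⁴/(8D³k) = (80.7×10³ × 2.8⁴)/(8 × 34.0³ × 0.71788)
    = 4.96027e+06 / 225726 = 21.97 → 22 coils

22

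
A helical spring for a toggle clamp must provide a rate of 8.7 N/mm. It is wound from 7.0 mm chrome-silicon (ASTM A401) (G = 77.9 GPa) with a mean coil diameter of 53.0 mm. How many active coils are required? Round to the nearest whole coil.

18

N_a = Gd⁴/(8D³k) = (77.9×10³ × 7.0⁴)/(8 × 53.0³ × 8.7)
    = 1.87038e+08 / 1.03618e+07 = 18.05 → 18 coils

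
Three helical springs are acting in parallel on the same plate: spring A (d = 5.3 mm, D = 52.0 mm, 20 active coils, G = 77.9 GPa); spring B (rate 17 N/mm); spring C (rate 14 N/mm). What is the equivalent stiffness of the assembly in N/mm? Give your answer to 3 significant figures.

k_A = Gd⁴/(8D³N_a) = (77.9×10³)(5.3⁴)/(8·52.0³·20) = 2.7322 N/mm
Parallel: k_eq = 2.7322 + 17 + 14 = 33.732 N/mm

33.7 N/mm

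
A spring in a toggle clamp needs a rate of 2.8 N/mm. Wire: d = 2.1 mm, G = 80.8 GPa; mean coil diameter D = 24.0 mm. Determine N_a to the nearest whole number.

5

N_a = Gd⁴/(8D³k) = (80.8×10³ × 2.1⁴)/(8 × 24.0³ × 2.8)
    = 1.57141e+06 / 309658 = 5.075 → 5 coils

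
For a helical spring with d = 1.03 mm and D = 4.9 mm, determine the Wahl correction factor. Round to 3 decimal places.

C = D/d = 4.9/1.03 = 4.7573
K_W = (4C−1)/(4C−4) + 0.615/C = 18.029/15.029 + 0.1293 = 1.3289

1.329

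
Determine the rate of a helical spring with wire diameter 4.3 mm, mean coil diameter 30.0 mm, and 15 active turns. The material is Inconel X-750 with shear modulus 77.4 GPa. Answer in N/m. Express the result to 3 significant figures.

k = Gd⁴/(8D³N_a) = (77.4×10³ × 4.3⁴) / (8 × 30.0³ × 15)
  = 2.64615e+07 / 3.24e+06 = 8.1671 N/mm = 8167.1 N/m

8170 N/m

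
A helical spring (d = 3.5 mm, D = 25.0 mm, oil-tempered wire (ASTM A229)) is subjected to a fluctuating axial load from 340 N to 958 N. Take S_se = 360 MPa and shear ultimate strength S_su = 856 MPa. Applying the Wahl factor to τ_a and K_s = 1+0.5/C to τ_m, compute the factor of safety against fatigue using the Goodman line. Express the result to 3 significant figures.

0.364

C = D/d = 25.0/3.5 = 7.1429; K_W = (4C−1)/(4C−4)+0.615/C = 1.2082; K_s = 1+0.5/C = 1.0700
F_a = (F_max−F_min)/2 = 309 N; F_m = (F_max+F_min)/2 = 649 N
τ_a = K_W·8F_aD/(πd³) = 1.2082 × 458.81 = 554.33 MPa
τ_m = K_s·8F_mD/(πd³) = 1.0700 × 963.65 = 1031.1 MPa
Goodman: 1/n_f = τ_a/S_se + τ_m/S_su = 554.33/360 + 1031.1/856 = 1.53981 + 1.20457 = 2.7444
n_f = 1/2.7444 = 0.3644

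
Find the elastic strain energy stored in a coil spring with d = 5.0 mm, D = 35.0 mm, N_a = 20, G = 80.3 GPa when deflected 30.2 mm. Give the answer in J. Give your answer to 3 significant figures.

k = Gd⁴/(8D³N_a) = (80.3×10³)(5.0⁴)/(8·35.0³·20) = 7.316 N/mm
U = ½kδ² = 0.5 × 7.316 × 30.2² = 3336.2 N·mm = 3.3362 J

3.34 J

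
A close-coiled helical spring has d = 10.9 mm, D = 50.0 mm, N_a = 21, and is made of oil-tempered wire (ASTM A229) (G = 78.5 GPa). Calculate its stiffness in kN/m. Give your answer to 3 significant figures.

k = Gd⁴/(8D³N_a) = (78.5×10³ × 10.9⁴) / (8 × 50.0³ × 21)
  = 1.10809e+09 / 2.1e+07 = 52.766 N/mm

52.8 kN/m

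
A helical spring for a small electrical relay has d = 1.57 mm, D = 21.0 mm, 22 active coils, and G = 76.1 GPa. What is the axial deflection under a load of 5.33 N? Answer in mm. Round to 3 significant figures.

k = Gd⁴/(8D³N_a) = (76.1×10³)(1.57⁴)/(8·21.0³·22) = 0.28367 N/mm
δ = F/k = 5.33 / 0.28367 = 18.789 mm

18.8 mm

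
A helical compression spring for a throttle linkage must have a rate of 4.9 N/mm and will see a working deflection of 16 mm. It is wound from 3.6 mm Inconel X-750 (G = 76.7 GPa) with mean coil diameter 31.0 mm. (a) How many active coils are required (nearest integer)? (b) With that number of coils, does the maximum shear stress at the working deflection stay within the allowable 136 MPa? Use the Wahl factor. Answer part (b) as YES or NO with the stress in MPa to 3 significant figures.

N_a = Gd⁴/(8D³k) = (76.7×10³)(3.6⁴)/(8·31.0³·4.9) = 11.03 → N_a = 11
Actual rate k = Gd⁴/(8D³·11) = 4.914 N/mm
Working load F = kδ = 4.914·16 = 78.624 N
C = 31.0/3.6 = 8.6111; K_W = (4C−1)/(4C−4)+0.615/C = 1.1700
τ_max = K_W·8FD/(πd³) = 1.1700·133.03 = 155.64 MPa
τ_max > 136 MPa → exceeds allowable

(a) 11 coils; (b) NO, τ_max = 156 MPa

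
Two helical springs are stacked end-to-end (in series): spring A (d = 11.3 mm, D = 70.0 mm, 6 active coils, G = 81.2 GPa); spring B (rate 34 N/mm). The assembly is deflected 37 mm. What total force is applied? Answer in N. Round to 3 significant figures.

k_A = Gd⁴/(8D³N_a) = (81.2×10³)(11.3⁴)/(8·70.0³·6) = 80.415 N/mm
Series: 1/k_eq = 1/80.415 + 1/34 = 0.041847; k_eq = 23.896 N/mm
F = k_eq·δ = 23.896·37 = 884.17 N

884 N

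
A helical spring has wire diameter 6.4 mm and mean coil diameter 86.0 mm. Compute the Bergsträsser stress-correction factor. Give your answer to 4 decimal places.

C = D/d = 86.0/6.4 = 13.4375
K_B = (4C+2)/(4C−3) = 55.750/50.750 = 1.0985

1.0985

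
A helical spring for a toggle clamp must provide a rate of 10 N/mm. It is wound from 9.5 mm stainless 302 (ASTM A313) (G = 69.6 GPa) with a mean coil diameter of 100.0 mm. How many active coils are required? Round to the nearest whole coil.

7

N_a = Gd⁴/(8D³k) = (69.6×10³ × 9.5⁴)/(8 × 100.0³ × 10)
    = 5.66896e+08 / 8e+07 = 7.086 → 7 coils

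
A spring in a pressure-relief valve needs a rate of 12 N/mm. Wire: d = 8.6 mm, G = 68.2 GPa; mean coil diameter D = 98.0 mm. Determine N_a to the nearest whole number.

4

N_a = Gd⁴/(8D³k) = (68.2×10³ × 8.6⁴)/(8 × 98.0³ × 12)
    = 3.7306e+08 / 9.03544e+07 = 4.129 → 4 coils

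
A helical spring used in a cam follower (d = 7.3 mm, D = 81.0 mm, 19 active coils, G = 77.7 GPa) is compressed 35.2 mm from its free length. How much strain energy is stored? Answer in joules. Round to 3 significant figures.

1.69 J

k = Gd⁴/(8D³N_a) = (77.7×10³)(7.3⁴)/(8·81.0³·19) = 2.7316 N/mm
U = ½kδ² = 0.5 × 2.7316 × 35.2² = 1692.3 N·mm = 1.6923 J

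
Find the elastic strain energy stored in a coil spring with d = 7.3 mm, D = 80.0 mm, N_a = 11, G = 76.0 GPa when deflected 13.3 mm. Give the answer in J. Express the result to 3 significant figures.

0.424 J

k = Gd⁴/(8D³N_a) = (76.0×10³)(7.3⁴)/(8·80.0³·11) = 4.7902 N/mm
U = ½kδ² = 0.5 × 4.7902 × 13.3² = 423.67 N·mm = 0.42367 J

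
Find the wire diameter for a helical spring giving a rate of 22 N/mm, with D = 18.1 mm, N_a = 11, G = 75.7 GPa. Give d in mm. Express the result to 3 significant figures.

3.51 mm

d = (8D³N_a·k / G)^(1/4) = (8·18.1³·11·22 / (75.7×10³))^0.25
  = (151.65)^0.25 = 3.5092 mm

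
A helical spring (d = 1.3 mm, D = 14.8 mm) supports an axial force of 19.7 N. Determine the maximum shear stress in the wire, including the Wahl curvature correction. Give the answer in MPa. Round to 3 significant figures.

Spring index C = D/d = 14.8/1.3 = 11.3846
K_W = (4C−1)/(4C−4) + 0.615/C = 44.538/41.538 + 0.0540 = 1.1262
τ₀ = 8FD/(πd³) = 8·19.7·14.8/(π·1.3³) = 2332.48/6.9021 = 337.94 MPa
τ_max = K·τ₀ = 1.1262 × 337.94 = 380.6 MPa

381 MPa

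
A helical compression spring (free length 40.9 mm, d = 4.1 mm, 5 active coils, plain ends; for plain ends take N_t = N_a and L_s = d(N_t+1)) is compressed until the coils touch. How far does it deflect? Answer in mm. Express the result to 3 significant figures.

N_t = 5; L_s = 4.1·6 = 24.6 mm
δ_solid = L₀ − L_s = 40.9 − 24.6 = 16.3 mm

16.3 mm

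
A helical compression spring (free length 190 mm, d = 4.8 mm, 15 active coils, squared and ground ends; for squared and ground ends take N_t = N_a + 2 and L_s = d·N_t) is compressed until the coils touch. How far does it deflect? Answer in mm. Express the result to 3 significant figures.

108 mm

N_t = 17; L_s = 4.8·17 = 81.6 mm
δ_solid = L₀ − L_s = 190 − 81.6 = 108.4 mm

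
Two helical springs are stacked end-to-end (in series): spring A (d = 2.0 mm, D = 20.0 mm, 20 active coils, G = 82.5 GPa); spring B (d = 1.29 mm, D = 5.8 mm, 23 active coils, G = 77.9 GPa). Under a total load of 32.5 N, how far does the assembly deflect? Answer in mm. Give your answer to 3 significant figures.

36.9 mm

k_A = Gd⁴/(8D³N_a) = (82.5×10³)(2.0⁴)/(8·20.0³·20) = 1.0312 N/mm
k_B = Gd⁴/(8D³N_a) = (77.9×10³)(1.29⁴)/(8·5.8³·23) = 6.0089 N/mm
Series: 1/k_eq = 1/1.0312 + 1/6.0089 = 1.1361; k_eq = 0.88019 N/mm
δ = F/k_eq = 32.5/0.88019 = 36.924 mm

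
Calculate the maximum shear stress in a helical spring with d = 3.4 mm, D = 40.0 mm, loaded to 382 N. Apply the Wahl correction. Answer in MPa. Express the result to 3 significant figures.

1110 MPa

Spring index C = D/d = 40.0/3.4 = 11.7647
K_W = (4C−1)/(4C−4) + 0.615/C = 46.059/43.059 + 0.0523 = 1.1219
τ₀ = 8FD/(πd³) = 8·382·40.0/(π·3.4³) = 122240/123.48 = 989.98 MPa
τ_max = K·τ₀ = 1.1219 × 989.98 = 1110.7 MPa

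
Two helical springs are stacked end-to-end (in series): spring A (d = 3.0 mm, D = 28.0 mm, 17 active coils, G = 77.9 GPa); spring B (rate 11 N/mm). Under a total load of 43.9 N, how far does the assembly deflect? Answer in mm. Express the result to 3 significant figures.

k_A = Gd⁴/(8D³N_a) = (77.9×10³)(3.0⁴)/(8·28.0³·17) = 2.1135 N/mm
Series: 1/k_eq = 1/2.1135 + 1/11 = 0.56405; k_eq = 1.7729 N/mm
δ = F/k_eq = 43.9/1.7729 = 24.762 mm

24.8 mm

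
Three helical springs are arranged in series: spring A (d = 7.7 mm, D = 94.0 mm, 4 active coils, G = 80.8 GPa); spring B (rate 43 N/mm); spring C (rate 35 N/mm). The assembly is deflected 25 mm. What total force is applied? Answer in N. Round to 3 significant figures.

172 N

k_A = Gd⁴/(8D³N_a) = (80.8×10³)(7.7⁴)/(8·94.0³·4) = 10.687 N/mm
Series: 1/k_eq = 1/10.687 + 1/43 + 1/35 = 0.1454; k_eq = 6.8775 N/mm
F = k_eq·δ = 6.8775·25 = 171.94 N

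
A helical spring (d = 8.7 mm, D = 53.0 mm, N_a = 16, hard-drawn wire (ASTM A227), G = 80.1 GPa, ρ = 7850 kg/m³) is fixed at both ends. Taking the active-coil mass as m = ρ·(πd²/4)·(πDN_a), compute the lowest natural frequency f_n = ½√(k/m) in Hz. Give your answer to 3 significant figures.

69.6 Hz

k = Gd⁴/(8D³N_a) = (80.1×10³)(8.7⁴)/(8·53.0³·16) = 24.081 N/mm = 24081 N/m
Wire length L = πDN_a = π·53.0·16 = 2664.1 mm
m = ρ·(πd²/4)·L = 7850 × 59.447×10⁻⁶ m² × 2.6641 m = 1.2432 kg
f_n = ½√(k/m) = 0.5·√(24081/1.2432) = 0.5·√(19370) = 69.588 Hz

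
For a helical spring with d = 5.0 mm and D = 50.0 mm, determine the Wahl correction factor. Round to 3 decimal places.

1.145

C = D/d = 50.0/5.0 = 10.0000
K_W = (4C−1)/(4C−4) + 0.615/C = 39.000/36.000 + 0.0615 = 1.1448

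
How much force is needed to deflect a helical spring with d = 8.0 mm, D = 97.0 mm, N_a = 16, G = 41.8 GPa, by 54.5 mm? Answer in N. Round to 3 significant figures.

k = Gd⁴/(8D³N_a) = (41.8×10³)(8.0⁴)/(8·97.0³·16) = 1.4656 N/mm
F = k·δ = 1.4656 × 54.5 = 79.874 N

79.9 N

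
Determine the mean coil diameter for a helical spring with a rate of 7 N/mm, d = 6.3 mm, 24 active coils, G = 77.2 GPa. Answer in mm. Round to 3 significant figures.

44.9 mm

D = (Gd⁴/(8N_a·k))^(1/3) = (77.2×10³·6.3⁴/(8·24·7))^(1/3)
  = (90485.8)^(1/3) = 44.8945 mm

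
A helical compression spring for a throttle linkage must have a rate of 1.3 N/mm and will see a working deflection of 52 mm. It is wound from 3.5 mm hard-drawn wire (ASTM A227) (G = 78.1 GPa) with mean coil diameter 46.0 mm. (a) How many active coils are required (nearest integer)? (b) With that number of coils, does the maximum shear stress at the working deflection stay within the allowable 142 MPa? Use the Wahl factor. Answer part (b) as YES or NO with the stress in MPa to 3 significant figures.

(a) 12 coils; (b) NO, τ_max = 198 MPa

N_a = Gd⁴/(8D³k) = (78.1×10³)(3.5⁴)/(8·46.0³·1.3) = 11.58 → N_a = 12
Actual rate k = Gd⁴/(8D³·12) = 1.2542 N/mm
Working load F = kδ = 1.2542·52 = 65.22 N
C = 46.0/3.5 = 13.1429; K_W = (4C−1)/(4C−4)+0.615/C = 1.1086
τ_max = K_W·8FD/(πd³) = 1.1086·178.19 = 197.53 MPa
τ_max > 142 MPa → exceeds allowable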